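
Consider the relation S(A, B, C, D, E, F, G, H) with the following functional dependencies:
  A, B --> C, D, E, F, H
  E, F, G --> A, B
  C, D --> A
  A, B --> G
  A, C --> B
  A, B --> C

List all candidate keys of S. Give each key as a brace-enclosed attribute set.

{A, B}, {A, C}, {C, D}, {E, F, G}

{A, B}⁺ = {A, B, C, D, E, F, G, H}, which is every attribute, so {A, B} is a candidate key.
{A, C}⁺ = {A, B, C, D, E, F, G, H}, which is every attribute, so {A, C} is a candidate key.
{C, D}⁺ = {A, B, C, D, E, F, G, H}, which is every attribute, so {C, D} is a candidate key.
{E, F, G}⁺ = {A, B, C, D, E, F, G, H}, which is every attribute, so {E, F, G} is a candidate key.
No proper subset of any of these is a key, and no other minimal superkey exists.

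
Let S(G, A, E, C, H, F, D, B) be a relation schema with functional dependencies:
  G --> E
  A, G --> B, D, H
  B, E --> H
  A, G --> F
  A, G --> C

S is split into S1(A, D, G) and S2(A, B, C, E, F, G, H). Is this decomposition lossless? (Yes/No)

Yes

S1 ∩ S2 = {A, G}; its closure under F is {A, B, C, D, E, F, G, H}.
Since S1 ⊆ {A, B, C, D, E, F, G, H}, the intersection is a superkey of S1; the decomposition is lossless.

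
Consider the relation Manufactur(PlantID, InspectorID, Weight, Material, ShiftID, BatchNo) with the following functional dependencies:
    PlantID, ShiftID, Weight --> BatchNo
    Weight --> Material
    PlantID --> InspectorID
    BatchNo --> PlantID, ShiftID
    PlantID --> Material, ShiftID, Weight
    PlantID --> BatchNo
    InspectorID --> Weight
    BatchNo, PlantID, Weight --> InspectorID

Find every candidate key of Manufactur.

{BatchNo}⁺ = {BatchNo, InspectorID, Material, PlantID, ShiftID, Weight}, which is every attribute, so {BatchNo} is a candidate key.
{PlantID}⁺ = {BatchNo, InspectorID, Material, PlantID, ShiftID, Weight}, which is every attribute, so {PlantID} is a candidate key.
These are minimal and exhaustive — every other superkey contains one of them.

{BatchNo}, {PlantID}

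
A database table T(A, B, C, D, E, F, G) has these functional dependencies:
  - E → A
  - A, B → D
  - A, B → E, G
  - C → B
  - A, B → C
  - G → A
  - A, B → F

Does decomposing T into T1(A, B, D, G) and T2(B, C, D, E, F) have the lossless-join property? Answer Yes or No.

No

The shared attributes are {B, D} and {B, D}⁺ = {B, D}.
T1 ⊄ {B, D} and T2 ⊄ {B, D}, so the split is lossy.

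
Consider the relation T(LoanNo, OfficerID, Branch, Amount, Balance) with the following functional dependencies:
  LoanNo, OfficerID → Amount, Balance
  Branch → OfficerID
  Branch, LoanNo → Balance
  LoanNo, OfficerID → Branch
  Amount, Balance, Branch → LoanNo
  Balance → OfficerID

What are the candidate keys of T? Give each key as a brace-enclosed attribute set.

{Balance, LoanNo}⁺ = {Amount, Balance, Branch, LoanNo, OfficerID} — all of the relation — so {Balance, LoanNo} is a candidate key.
{Branch, LoanNo}⁺ = {Amount, Balance, Branch, LoanNo, OfficerID} — all of the relation — so {Branch, LoanNo} is a candidate key.
{LoanNo, OfficerID}⁺ = {Amount, Balance, Branch, LoanNo, OfficerID} — all of the relation — so {LoanNo, OfficerID} is a candidate key.
{Amount, Balance, Branch}⁺ = {Amount, Balance, Branch, LoanNo, OfficerID} — all of the relation — so {Amount, Balance, Branch} is a candidate key.
These are minimal and exhaustive — every other superkey contains one of them.

{Amount, Balance, Branch}, {Balance, LoanNo}, {Branch, LoanNo}, {LoanNo, OfficerID}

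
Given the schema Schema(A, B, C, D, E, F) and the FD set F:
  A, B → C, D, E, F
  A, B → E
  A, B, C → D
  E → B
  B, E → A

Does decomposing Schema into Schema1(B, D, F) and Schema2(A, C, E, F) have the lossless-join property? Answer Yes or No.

No

The shared attributes are {F} and {F}⁺ = {F}.
The closure covers neither Schema1 nor Schema2 entirely; the join is not lossless.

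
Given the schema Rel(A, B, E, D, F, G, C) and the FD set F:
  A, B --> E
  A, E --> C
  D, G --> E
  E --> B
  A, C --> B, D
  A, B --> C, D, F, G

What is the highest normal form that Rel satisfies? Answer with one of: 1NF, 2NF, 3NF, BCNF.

Candidate keys: {A, B}, {A, C}, {A, D, G}, {A, E}. Prime attributes: {A, B, C, D, E, G}.
D, G --> E: {D, G}⁺ = {B, D, E, G}, which is not all of the attributes, so the left side is not a superkey — BCNF is violated.
But every attribute on its right side ({E}) is prime, and the same holds for every other non-superkey FD, so 3NF still holds.

3NF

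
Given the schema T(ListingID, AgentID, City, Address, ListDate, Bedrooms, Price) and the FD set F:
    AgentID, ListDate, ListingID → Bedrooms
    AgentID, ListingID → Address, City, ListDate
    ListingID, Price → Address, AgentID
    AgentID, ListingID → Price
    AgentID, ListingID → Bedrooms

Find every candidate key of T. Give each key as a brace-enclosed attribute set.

{AgentID, ListingID}, {ListingID, Price}

Attributes never on any right-hand side: {ListingID} — every candidate key must contain it.
{AgentID, ListingID}⁺ = {Address, AgentID, Bedrooms, City, ListDate, ListingID, Price}, which is every attribute, so {AgentID, ListingID} is a candidate key.
{ListingID, Price}⁺ = {Address, AgentID, Bedrooms, City, ListDate, ListingID, Price}, which is every attribute, so {ListingID, Price} is a candidate key.
No proper subset of any of these is a key, and no other minimal superkey exists.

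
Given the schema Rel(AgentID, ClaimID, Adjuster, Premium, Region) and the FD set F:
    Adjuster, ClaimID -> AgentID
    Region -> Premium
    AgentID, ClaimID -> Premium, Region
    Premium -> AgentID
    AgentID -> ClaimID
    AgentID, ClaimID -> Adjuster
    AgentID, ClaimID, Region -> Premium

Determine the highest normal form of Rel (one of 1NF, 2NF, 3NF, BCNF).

BCNF

Candidate keys: {Adjuster, ClaimID}, {AgentID}, {Premium}, {Region}. Prime attributes: {Adjuster, AgentID, ClaimID, Premium, Region}.
The left-hand side of every FD is a superkey, so BCNF is satisfied.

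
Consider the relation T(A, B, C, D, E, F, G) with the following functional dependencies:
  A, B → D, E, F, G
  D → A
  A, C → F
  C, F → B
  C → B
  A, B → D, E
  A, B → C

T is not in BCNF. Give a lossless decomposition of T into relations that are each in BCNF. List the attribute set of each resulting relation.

Candidate keys of the original relation: {A, B}, {A, C}, {B, D}, {C, D}.
In {A, B, C, D, E, F, G}, {D} is not a superkey ({D}⁺ restricted to this set is {A, D}), so split on D → A into {A, D} and {B, C, D, E, F, G}.
{A, D} has no BCNF violation.
In {B, C, D, E, F, G}, {C, F} is not a superkey ({C, F}⁺ restricted to this set is {B, C, F}), so split on C, F → B into {B, C, F} and {C, D, E, F, G}.
In {B, C, F}, {C} is not a superkey ({C}⁺ restricted to this set is {B, C}), so split on C → B into {B, C} and {C, F}.
{B, C} has no BCNF violation.
{C, F} has no BCNF violation.
{C, D, E, F, G} has no BCNF violation.

{A, D}; {B, C}; {C, D, E, F, G}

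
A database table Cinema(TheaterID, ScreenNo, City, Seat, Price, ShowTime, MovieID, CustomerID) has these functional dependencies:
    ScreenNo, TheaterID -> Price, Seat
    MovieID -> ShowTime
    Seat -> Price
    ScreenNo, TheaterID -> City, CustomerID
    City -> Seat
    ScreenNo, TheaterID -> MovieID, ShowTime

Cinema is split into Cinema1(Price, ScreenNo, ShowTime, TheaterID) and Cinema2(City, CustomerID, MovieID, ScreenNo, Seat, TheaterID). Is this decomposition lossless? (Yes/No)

Common attributes: {ScreenNo, TheaterID}; their closure is {City, CustomerID, MovieID, Price, ScreenNo, Seat, ShowTime, TheaterID}.
This includes all of Cinema1, so the common attributes are a superkey of Cinema1 — the join is lossless.

Yes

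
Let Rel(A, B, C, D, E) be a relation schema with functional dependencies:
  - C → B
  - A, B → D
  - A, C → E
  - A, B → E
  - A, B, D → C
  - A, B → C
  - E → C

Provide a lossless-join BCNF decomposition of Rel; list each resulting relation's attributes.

{A, D, E}; {B, C}; {C, E}

Candidate keys of the original relation: {A, B}, {A, C}, {A, E}.
In {A, B, C, D, E}, {C} is not a superkey ({C}⁺ restricted to this set is {B, C}), so split on C → B into {B, C} and {A, C, D, E}.
{B, C} is in BCNF.
In {A, C, D, E}, {E} is not a superkey ({E}⁺ restricted to this set is {C, E}), so split on E → C into {C, E} and {A, D, E}.
{C, E} is in BCNF.
{A, D, E} is in BCNF.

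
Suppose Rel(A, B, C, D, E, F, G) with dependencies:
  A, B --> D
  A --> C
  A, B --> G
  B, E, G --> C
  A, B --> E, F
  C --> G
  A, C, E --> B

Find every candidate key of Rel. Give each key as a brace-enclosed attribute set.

{A, B}, {A, E}

No FD produces {A}, so it must be in every candidate key.
{A, B}⁺ = {A, B, C, D, E, F, G} — all of the relation — so {A, B} is a candidate key.
{A, E}⁺ = {A, B, C, D, E, F, G} — all of the relation — so {A, E} is a candidate key.
No proper subset of any of these is a key, and no other minimal superkey exists.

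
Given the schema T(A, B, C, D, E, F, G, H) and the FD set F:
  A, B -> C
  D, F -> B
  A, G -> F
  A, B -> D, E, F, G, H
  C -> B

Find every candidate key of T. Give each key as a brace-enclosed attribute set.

Attributes never on any right-hand side: {A} — every candidate key must contain it.
{A, B}⁺ = {A, B, C, D, E, F, G, H}, which is every attribute, so {A, B} is a candidate key.
{A, C}⁺ = {A, B, C, D, E, F, G, H}, which is every attribute, so {A, C} is a candidate key.
{A, D, F}⁺ = {A, B, C, D, E, F, G, H}, which is every attribute, so {A, D, F} is a candidate key.
{A, D, G}⁺ = {A, B, C, D, E, F, G, H}, which is every attribute, so {A, D, G} is a candidate key.
No proper subset of any of these is a key, and no other minimal superkey exists.

{A, B}, {A, C}, {A, D, F}, {A, D, G}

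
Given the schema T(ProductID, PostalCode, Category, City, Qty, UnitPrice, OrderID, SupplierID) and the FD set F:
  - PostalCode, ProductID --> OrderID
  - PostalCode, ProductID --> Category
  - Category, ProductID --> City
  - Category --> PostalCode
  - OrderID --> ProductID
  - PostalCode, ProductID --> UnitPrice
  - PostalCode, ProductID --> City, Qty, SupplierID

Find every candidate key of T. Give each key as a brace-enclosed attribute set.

{Category, OrderID}, {Category, ProductID}, {OrderID, PostalCode}, {PostalCode, ProductID}

{Category, OrderID} is a candidate key since {Category, OrderID}⁺ = {Category, City, OrderID, PostalCode, ProductID, Qty, SupplierID, UnitPrice} covers every attribute.
{Category, ProductID} is a candidate key since {Category, ProductID}⁺ = {Category, City, OrderID, PostalCode, ProductID, Qty, SupplierID, UnitPrice} covers every attribute.
{OrderID, PostalCode} is a candidate key since {OrderID, PostalCode}⁺ = {Category, City, OrderID, PostalCode, ProductID, Qty, SupplierID, UnitPrice} covers every attribute.
{PostalCode, ProductID} is a candidate key since {PostalCode, ProductID}⁺ = {Category, City, OrderID, PostalCode, ProductID, Qty, SupplierID, UnitPrice} covers every attribute.
No proper subset of any of these is a key, and no other minimal superkey exists.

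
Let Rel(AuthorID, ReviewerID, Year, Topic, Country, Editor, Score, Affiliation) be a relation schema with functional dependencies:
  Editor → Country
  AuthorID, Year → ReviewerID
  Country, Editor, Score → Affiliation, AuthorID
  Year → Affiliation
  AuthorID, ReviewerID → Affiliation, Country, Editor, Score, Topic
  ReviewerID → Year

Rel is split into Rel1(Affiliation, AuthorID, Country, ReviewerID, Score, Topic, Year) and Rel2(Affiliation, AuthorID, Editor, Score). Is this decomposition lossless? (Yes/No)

No

Common attributes: {Affiliation, AuthorID, Score}; their closure is {Affiliation, AuthorID, Score}.
The closure covers neither Rel1 nor Rel2 entirely; the join is not lossless.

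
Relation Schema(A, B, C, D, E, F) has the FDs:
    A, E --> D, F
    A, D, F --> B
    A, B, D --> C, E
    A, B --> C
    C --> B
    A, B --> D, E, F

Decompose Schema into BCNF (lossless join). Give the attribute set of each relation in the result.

Candidate keys of the original relation: {A, B}, {A, C}, {A, D, F}, {A, E}.
{A, B, C, D, E, F}: {C} determines {B, C} here but is not a superkey — split on C --> B, giving {B, C} and {A, C, D, E, F}.
{B, C} is in BCNF.
{A, C, D, E, F} is in BCNF.

{A, C, D, E, F}; {B, C}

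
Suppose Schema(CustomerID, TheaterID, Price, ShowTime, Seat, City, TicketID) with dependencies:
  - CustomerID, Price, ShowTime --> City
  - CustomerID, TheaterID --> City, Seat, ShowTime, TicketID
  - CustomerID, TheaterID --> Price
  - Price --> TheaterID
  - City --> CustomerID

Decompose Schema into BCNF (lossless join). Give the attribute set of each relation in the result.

{City, CustomerID}; {City, Price, Seat, ShowTime, TicketID}; {Price, TheaterID}

Candidate keys of the original relation: {City, Price}, {City, TheaterID}, {CustomerID, Price}, {CustomerID, TheaterID}.
{City, CustomerID, Price, Seat, ShowTime, TheaterID, TicketID}: {Price} determines {Price, TheaterID} here but is not a superkey — split on Price --> TheaterID, giving {Price, TheaterID} and {City, CustomerID, Price, Seat, ShowTime, TicketID}.
{Price, TheaterID} has no BCNF violation.
{City, CustomerID, Price, Seat, ShowTime, TicketID}: {City} determines {City, CustomerID} here but is not a superkey — split on City --> CustomerID, giving {City, CustomerID} and {City, Price, Seat, ShowTime, TicketID}.
{City, CustomerID} has no BCNF violation.
{City, Price, Seat, ShowTime, TicketID} has no BCNF violation.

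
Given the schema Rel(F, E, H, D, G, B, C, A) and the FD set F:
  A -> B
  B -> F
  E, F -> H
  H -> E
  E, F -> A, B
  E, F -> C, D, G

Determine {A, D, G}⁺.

{A, B, D, F, G}

Start with {A, D, G}.
A -> B applies; add {B} → now {A, B, D, G}.
B -> F applies; add {F} → now {A, B, D, F, G}.
No further FD applies.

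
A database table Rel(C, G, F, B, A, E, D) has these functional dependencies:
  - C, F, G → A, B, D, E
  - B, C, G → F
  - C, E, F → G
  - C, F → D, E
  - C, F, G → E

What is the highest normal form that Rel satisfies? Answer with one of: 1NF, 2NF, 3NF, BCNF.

Candidate keys: {B, C, G}, {C, F}. Prime attributes: {B, C, F, G}.
Every FD has a superkey on the left, so the relation is in BCNF.

BCNF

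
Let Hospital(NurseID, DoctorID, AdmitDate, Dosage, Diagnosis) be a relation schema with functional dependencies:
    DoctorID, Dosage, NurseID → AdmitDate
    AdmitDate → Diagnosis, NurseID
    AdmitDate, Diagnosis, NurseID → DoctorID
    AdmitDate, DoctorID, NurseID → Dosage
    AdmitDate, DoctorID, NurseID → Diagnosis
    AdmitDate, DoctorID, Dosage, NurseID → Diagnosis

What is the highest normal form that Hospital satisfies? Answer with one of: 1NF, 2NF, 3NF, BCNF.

BCNF

Candidate keys: {AdmitDate}, {DoctorID, Dosage, NurseID}. Prime attributes: {AdmitDate, DoctorID, Dosage, NurseID}.
Each dependency's left side is a superkey — BCNF holds.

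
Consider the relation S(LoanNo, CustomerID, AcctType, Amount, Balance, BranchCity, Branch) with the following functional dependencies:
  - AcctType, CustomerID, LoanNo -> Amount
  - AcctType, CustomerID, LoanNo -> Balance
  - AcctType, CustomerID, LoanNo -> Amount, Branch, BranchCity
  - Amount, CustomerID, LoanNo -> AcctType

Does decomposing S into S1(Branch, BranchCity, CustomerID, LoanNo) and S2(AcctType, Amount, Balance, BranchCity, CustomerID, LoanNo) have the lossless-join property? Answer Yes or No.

No

Common attributes: {BranchCity, CustomerID, LoanNo}; their closure is {BranchCity, CustomerID, LoanNo}.
S1 ⊄ {BranchCity, CustomerID, LoanNo} and S2 ⊄ {BranchCity, CustomerID, LoanNo}, so the split is lossy.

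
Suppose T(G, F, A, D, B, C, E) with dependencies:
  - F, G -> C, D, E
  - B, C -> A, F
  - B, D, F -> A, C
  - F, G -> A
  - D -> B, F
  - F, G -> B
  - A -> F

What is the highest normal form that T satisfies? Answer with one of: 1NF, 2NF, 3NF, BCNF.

Candidate keys: {A, G}, {B, C, G}, {D, G}, {F, G}. Prime attributes: {A, B, C, D, F, G}.
For B, C -> A, F we have {B, C}⁺ = {A, B, C, F}; {B, C} is not a superkey, so BCNF fails.
But every attribute on its right side ({A, F}) is prime, and the same holds for every other non-superkey FD, so 3NF still holds.

3NF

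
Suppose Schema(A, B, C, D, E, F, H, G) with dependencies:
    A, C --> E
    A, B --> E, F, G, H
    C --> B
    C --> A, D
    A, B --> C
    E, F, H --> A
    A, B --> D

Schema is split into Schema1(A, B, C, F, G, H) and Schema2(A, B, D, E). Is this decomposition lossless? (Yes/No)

Yes

Common attributes: {A, B}; their closure is {A, B, C, D, E, F, G, H}.
Schema1 is contained in that closure, so Schema1 ∩ Schema2 --> Schema1 holds and the join is lossless.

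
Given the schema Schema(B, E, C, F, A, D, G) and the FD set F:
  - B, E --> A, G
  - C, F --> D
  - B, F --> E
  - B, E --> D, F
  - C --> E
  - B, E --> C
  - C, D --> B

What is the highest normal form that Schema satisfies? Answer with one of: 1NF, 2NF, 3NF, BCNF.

Candidate keys: {B, C}, {B, E}, {B, F}, {C, D}, {C, F}. Prime attributes: {B, C, D, E, F}.
C --> E: {C}⁺ = {C, E}, which is not all of the attributes, so the left side is not a superkey — BCNF is violated.
Since {E} ⊆ prime attributes and every other non-superkey FD also has a prime right side, the schema is in 3NF.

3NF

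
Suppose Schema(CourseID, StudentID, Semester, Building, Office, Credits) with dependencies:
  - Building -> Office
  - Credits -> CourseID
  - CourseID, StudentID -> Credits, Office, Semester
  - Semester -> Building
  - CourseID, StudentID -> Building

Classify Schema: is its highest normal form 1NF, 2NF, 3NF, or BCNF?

Candidate keys: {CourseID, StudentID}, {Credits, StudentID}. Prime attributes: {CourseID, Credits, StudentID}.
For Building -> Office we have {Building}⁺ = {Building, Office}; {Building} is not a superkey, so BCNF fails.
Building -> Office has non-prime {Office} on the right and a non-superkey on the left, so 3NF fails.
No proper subset of a key has a non-prime attribute in its closure, so there is no partial dependency; 2NF holds.

2NF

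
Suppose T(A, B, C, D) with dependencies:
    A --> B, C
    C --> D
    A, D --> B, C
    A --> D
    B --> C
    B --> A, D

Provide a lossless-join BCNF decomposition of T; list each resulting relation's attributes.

Candidate keys of the original relation: {A}, {B}.
Within {A, B, C, D}: {C}⁺ ∩ {A, B, C, D} = {C, D}, not the whole set, so C --> D violates BCNF; decompose into {C, D} and {A, B, C}.
{C, D} has no BCNF violation.
{A, B, C} has no BCNF violation.

{A, B, C}; {C, D}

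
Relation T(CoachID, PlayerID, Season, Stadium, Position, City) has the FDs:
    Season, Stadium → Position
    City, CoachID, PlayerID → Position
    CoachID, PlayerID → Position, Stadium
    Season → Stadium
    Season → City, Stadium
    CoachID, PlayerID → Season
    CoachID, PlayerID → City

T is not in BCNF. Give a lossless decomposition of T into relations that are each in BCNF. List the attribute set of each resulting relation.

{City, Position, Season, Stadium}; {CoachID, PlayerID, Season}

Candidate key of the original relation: {CoachID, PlayerID}.
Within {City, CoachID, PlayerID, Position, Season, Stadium}: {Season, Stadium}⁺ ∩ {City, CoachID, PlayerID, Position, Season, Stadium} = {City, Position, Season, Stadium}, not the whole set, so Season, Stadium → City, Position violates BCNF; decompose into {City, Position, Season, Stadium} and {CoachID, PlayerID, Season, Stadium}.
{City, Position, Season, Stadium} has no BCNF violation.
Within {CoachID, PlayerID, Season, Stadium}: {Season}⁺ ∩ {CoachID, PlayerID, Season, Stadium} = {Season, Stadium}, not the whole set, so Season → Stadium violates BCNF; decompose into {Season, Stadium} and {CoachID, PlayerID, Season}.
{Season, Stadium} has no BCNF violation.
{CoachID, PlayerID, Season} has no BCNF violation.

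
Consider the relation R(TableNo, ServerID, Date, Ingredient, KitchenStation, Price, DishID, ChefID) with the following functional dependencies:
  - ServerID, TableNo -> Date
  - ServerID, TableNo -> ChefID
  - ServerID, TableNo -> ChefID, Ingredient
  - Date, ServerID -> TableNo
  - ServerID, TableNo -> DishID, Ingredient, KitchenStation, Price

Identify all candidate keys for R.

{Date, ServerID}, {ServerID, TableNo}

Attributes never on any right-hand side: {ServerID} — every candidate key must contain it.
{Date, ServerID} is a candidate key since {Date, ServerID}⁺ = {ChefID, Date, DishID, Ingredient, KitchenStation, Price, ServerID, TableNo} covers every attribute.
{ServerID, TableNo} is a candidate key since {ServerID, TableNo}⁺ = {ChefID, Date, DishID, Ingredient, KitchenStation, Price, ServerID, TableNo} covers every attribute.
Any other superkey properly contains one of these, so there are no further candidate keys.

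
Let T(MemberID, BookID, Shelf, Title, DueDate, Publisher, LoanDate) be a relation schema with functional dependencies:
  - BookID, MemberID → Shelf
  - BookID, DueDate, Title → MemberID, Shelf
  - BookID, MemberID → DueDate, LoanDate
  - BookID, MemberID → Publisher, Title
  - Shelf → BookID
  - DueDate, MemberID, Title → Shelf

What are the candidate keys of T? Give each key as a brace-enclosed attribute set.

{BookID, DueDate, Title}, {BookID, MemberID}, {DueDate, MemberID, Title}, {DueDate, Shelf, Title}, {MemberID, Shelf}

Closure of {BookID, MemberID} is {BookID, DueDate, LoanDate, MemberID, Publisher, Shelf, Title}, the whole schema; {BookID, MemberID} is a candidate key.
Closure of {MemberID, Shelf} is {BookID, DueDate, LoanDate, MemberID, Publisher, Shelf, Title}, the whole schema; {MemberID, Shelf} is a candidate key.
Closure of {BookID, DueDate, Title} is {BookID, DueDate, LoanDate, MemberID, Publisher, Shelf, Title}, the whole schema; {BookID, DueDate, Title} is a candidate key.
Closure of {DueDate, MemberID, Title} is {BookID, DueDate, LoanDate, MemberID, Publisher, Shelf, Title}, the whole schema; {DueDate, MemberID, Title} is a candidate key.
Closure of {DueDate, Shelf, Title} is {BookID, DueDate, LoanDate, MemberID, Publisher, Shelf, Title}, the whole schema; {DueDate, Shelf, Title} is a candidate key.
No proper subset of any of these is a key, and no other minimal superkey exists.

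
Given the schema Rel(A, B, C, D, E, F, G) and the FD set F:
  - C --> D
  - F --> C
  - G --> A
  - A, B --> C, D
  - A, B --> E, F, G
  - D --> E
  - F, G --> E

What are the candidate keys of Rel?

No FD produces {B}, so it must be in every candidate key.
{A, B} is a candidate key since {A, B}⁺ = {A, B, C, D, E, F, G} covers every attribute.
{B, G} is a candidate key since {B, G}⁺ = {A, B, C, D, E, F, G} covers every attribute.
Any other superkey properly contains one of these, so there are no further candidate keys.

{A, B}, {B, G}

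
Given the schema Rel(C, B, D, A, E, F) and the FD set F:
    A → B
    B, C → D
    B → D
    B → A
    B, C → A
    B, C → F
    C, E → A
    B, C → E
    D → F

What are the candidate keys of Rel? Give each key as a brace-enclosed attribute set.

{C} never appears on the right of any FD, so every key must include it.
Closure of {A, C} is {A, B, C, D, E, F}, the whole schema; {A, C} is a candidate key.
Closure of {B, C} is {A, B, C, D, E, F}, the whole schema; {B, C} is a candidate key.
Closure of {C, E} is {A, B, C, D, E, F}, the whole schema; {C, E} is a candidate key.
These are minimal and exhaustive — every other superkey contains one of them.

{A, C}, {B, C}, {C, E}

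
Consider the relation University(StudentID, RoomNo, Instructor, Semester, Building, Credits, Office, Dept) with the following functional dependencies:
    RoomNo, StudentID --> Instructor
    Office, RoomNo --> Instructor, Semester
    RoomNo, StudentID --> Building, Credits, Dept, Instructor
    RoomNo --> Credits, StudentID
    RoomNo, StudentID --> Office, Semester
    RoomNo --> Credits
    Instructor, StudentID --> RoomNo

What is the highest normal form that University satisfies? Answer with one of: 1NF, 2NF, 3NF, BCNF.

BCNF

Candidate keys: {Instructor, StudentID}, {RoomNo}. Prime attributes: {Instructor, RoomNo, StudentID}.
Each dependency's left side is a superkey — BCNF holds.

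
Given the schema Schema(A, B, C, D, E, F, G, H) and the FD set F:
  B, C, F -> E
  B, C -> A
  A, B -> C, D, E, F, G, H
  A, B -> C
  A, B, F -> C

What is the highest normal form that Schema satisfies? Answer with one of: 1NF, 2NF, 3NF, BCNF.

Candidate keys: {A, B}, {B, C}. Prime attributes: {A, B, C}.
Every FD has a superkey on the left, so the relation is in BCNF.

BCNF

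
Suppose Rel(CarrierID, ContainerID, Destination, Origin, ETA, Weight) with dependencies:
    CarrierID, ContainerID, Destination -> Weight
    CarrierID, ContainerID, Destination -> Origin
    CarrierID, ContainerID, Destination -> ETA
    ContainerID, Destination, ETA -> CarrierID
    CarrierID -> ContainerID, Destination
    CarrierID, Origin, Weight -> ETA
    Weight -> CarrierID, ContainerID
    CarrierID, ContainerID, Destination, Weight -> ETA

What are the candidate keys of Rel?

{CarrierID}, {ContainerID, Destination, ETA}, {Weight}

Closure of {CarrierID} is {CarrierID, ContainerID, Destination, ETA, Origin, Weight}, the whole schema; {CarrierID} is a candidate key.
Closure of {Weight} is {CarrierID, ContainerID, Destination, ETA, Origin, Weight}, the whole schema; {Weight} is a candidate key.
Closure of {ContainerID, Destination, ETA} is {CarrierID, ContainerID, Destination, ETA, Origin, Weight}, the whole schema; {ContainerID, Destination, ETA} is a candidate key.
These are minimal and exhaustive — every other superkey contains one of them.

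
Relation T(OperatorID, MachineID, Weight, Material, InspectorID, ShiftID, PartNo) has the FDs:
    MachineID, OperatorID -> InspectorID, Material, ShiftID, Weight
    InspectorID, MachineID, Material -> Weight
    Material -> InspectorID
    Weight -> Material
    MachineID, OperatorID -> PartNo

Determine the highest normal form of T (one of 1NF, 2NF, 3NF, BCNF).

2NF

Candidate key: {MachineID, OperatorID}. Prime attributes: {MachineID, OperatorID}.
InspectorID, MachineID, Material -> Weight breaks BCNF: {InspectorID, MachineID, Material}⁺ = {InspectorID, MachineID, Material, Weight}, so {InspectorID, MachineID, Material} is not a superkey.
InspectorID, MachineID, Material -> Weight determines the non-prime attribute {Weight} from a non-superkey — 3NF is violated.
Checking every proper subset of each key, none determines a non-prime attribute — 2NF is satisfied.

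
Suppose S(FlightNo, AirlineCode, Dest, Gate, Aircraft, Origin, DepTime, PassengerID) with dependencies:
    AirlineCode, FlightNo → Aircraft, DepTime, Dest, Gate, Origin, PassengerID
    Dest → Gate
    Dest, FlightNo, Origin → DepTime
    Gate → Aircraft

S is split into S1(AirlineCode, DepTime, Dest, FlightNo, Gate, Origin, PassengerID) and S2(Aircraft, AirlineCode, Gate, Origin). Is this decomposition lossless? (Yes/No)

Yes

The shared attributes are {AirlineCode, Gate, Origin} and {AirlineCode, Gate, Origin}⁺ = {Aircraft, AirlineCode, Gate, Origin}.
Since S2 ⊆ {Aircraft, AirlineCode, Gate, Origin}, the intersection is a superkey of S2; the decomposition is lossless.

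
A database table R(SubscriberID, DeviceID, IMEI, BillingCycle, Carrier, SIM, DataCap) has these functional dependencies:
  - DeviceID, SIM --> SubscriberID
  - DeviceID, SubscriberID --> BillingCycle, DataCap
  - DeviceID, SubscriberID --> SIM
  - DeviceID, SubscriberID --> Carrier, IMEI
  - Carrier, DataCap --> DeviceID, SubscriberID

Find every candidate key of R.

Closure of {Carrier, DataCap} is {BillingCycle, Carrier, DataCap, DeviceID, IMEI, SIM, SubscriberID}, the whole schema; {Carrier, DataCap} is a candidate key.
Closure of {DeviceID, SIM} is {BillingCycle, Carrier, DataCap, DeviceID, IMEI, SIM, SubscriberID}, the whole schema; {DeviceID, SIM} is a candidate key.
Closure of {DeviceID, SubscriberID} is {BillingCycle, Carrier, DataCap, DeviceID, IMEI, SIM, SubscriberID}, the whole schema; {DeviceID, SubscriberID} is a candidate key.
Any other superkey properly contains one of these, so there are no further candidate keys.

{Carrier, DataCap}, {DeviceID, SIM}, {DeviceID, SubscriberID}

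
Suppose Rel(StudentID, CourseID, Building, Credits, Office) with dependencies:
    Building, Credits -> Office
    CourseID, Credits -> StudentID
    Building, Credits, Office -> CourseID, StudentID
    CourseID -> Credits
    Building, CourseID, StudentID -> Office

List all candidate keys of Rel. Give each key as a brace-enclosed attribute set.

{Building, CourseID}, {Building, Credits}

Attributes never on any right-hand side: {Building} — every candidate key must contain it.
{Building, CourseID}⁺ = {Building, CourseID, Credits, Office, StudentID}, which is every attribute, so {Building, CourseID} is a candidate key.
{Building, Credits}⁺ = {Building, CourseID, Credits, Office, StudentID}, which is every attribute, so {Building, Credits} is a candidate key.
No proper subset of any of these is a key, and no other minimal superkey exists.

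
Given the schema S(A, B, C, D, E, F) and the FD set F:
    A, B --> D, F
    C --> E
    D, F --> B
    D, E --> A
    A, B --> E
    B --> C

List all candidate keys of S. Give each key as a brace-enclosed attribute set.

{A, B}⁺ = {A, B, C, D, E, F} — all of the relation — so {A, B} is a candidate key.
{B, D}⁺ = {A, B, C, D, E, F} — all of the relation — so {B, D} is a candidate key.
{D, F}⁺ = {A, B, C, D, E, F} — all of the relation — so {D, F} is a candidate key.
These are minimal and exhaustive — every other superkey contains one of them.

{A, B}, {B, D}, {D, F}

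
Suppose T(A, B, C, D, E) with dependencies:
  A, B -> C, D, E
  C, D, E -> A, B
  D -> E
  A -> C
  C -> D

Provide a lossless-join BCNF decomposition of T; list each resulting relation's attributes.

Candidate keys of the original relation: {A}, {C}.
Within {A, B, C, D, E}: {D}⁺ ∩ {A, B, C, D, E} = {D, E}, not the whole set, so D -> E violates BCNF; decompose into {D, E} and {A, B, C, D}.
{D, E} has no BCNF violation.
{A, B, C, D} has no BCNF violation.

{A, B, C, D}; {D, E}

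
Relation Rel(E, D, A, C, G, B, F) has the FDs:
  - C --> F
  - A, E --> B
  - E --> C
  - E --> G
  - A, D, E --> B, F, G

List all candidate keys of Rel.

No FD produces {A, D, E}, so they must be in every candidate key.
{A, D, E}⁺ = {A, B, C, D, E, F, G} — all of the relation — so {A, D, E} is a candidate key.
No other minimal set has full closure, so this is the only candidate key.

{A, D, E}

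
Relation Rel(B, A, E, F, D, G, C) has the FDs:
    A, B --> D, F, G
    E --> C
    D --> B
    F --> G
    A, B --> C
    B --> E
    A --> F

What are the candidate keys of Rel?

No FD produces {A}, so it must be in every candidate key.
Closure of {A, B} is {A, B, C, D, E, F, G}, the whole schema; {A, B} is a candidate key.
Closure of {A, D} is {A, B, C, D, E, F, G}, the whole schema; {A, D} is a candidate key.
No proper subset of any of these is a key, and no other minimal superkey exists.

{A, B}, {A, D}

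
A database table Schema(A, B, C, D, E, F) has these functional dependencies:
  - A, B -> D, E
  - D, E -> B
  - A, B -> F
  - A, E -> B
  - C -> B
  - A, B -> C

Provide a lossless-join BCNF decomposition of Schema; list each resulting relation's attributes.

Candidate keys of the original relation: {A, B}, {A, C}, {A, E}.
In {A, B, C, D, E, F}, {D, E} is not a superkey ({D, E}⁺ restricted to this set is {B, D, E}), so split on D, E -> B into {B, D, E} and {A, C, D, E, F}.
{B, D, E} is in BCNF.
{A, C, D, E, F} is in BCNF.

{A, C, D, E, F}; {B, D, E}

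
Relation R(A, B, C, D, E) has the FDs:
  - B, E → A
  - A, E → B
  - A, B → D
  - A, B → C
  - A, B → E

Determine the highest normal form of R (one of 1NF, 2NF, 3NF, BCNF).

Candidate keys: {A, B}, {A, E}, {B, E}. Prime attributes: {A, B, E}.
The left-hand side of every FD is a superkey, so BCNF is satisfied.

BCNF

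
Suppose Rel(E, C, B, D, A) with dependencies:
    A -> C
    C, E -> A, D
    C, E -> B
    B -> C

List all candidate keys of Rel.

{A, E}, {B, E}, {C, E}

{E} never appears on the right of any FD, so every key must include it.
{A, E}⁺ = {A, B, C, D, E}, which is every attribute, so {A, E} is a candidate key.
{B, E}⁺ = {A, B, C, D, E}, which is every attribute, so {B, E} is a candidate key.
{C, E}⁺ = {A, B, C, D, E}, which is every attribute, so {C, E} is a candidate key.
These are minimal and exhaustive — every other superkey contains one of them.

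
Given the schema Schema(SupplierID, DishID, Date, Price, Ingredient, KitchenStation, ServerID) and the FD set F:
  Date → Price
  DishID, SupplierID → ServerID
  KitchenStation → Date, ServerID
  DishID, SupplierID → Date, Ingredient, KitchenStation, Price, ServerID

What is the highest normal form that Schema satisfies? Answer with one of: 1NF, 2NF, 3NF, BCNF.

Candidate key: {DishID, SupplierID}. Prime attributes: {DishID, SupplierID}.
For Date → Price we have {Date}⁺ = {Date, Price}; {Date} is not a superkey, so BCNF fails.
Date → Price has non-prime {Price} on the right and a non-superkey on the left, so 3NF fails.
No non-prime attribute depends on a proper subset of any candidate key, so 2NF holds.

2NF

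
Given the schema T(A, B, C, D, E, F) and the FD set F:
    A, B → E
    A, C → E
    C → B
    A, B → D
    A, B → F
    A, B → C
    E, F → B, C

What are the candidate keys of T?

{A, B}, {A, C}, {A, E, F}

{A} never appears on the right of any FD, so every key must include it.
{A, B} is a candidate key since {A, B}⁺ = {A, B, C, D, E, F} covers every attribute.
{A, C} is a candidate key since {A, C}⁺ = {A, B, C, D, E, F} covers every attribute.
{A, E, F} is a candidate key since {A, E, F}⁺ = {A, B, C, D, E, F} covers every attribute.
Any other superkey properly contains one of these, so there are no further candidate keys.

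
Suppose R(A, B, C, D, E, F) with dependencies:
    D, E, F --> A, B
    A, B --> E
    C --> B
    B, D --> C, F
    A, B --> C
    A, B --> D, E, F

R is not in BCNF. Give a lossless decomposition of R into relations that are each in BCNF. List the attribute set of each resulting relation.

{A, C, D, E}; {B, C}; {C, D, F}

Candidate keys of the original relation: {A, B}, {A, C}, {B, D, E}, {C, D, E}, {D, E, F}.
{A, B, C, D, E, F}: {C} determines {B, C} here but is not a superkey — split on C --> B, giving {B, C} and {A, C, D, E, F}.
{B, C} is in BCNF.
{A, C, D, E, F}: {C, D} determines {C, D, F} here but is not a superkey — split on C, D --> F, giving {C, D, F} and {A, C, D, E}.
{C, D, F} is in BCNF.
{A, C, D, E} is in BCNF.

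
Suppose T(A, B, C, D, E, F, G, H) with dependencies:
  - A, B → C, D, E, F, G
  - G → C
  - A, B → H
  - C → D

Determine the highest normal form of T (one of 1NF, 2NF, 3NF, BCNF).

2NF

Candidate key: {A, B}. Prime attributes: {A, B}.
G → C: {G}⁺ = {C, D, G}, which is not all of the attributes, so the left side is not a superkey — BCNF is violated.
Because {C} is non-prime and the left side of G → C is not a superkey, the relation is not in 3NF.
No proper subset of a key has a non-prime attribute in its closure, so there is no partial dependency; 2NF holds.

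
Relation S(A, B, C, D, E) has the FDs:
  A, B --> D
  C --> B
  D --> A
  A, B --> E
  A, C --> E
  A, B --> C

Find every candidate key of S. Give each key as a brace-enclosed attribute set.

{A, B}, {A, C}, {B, D}, {C, D}

{A, B}⁺ = {A, B, C, D, E} — all of the relation — so {A, B} is a candidate key.
{A, C}⁺ = {A, B, C, D, E} — all of the relation — so {A, C} is a candidate key.
{B, D}⁺ = {A, B, C, D, E} — all of the relation — so {B, D} is a candidate key.
{C, D}⁺ = {A, B, C, D, E} — all of the relation — so {C, D} is a candidate key.
Any other superkey properly contains one of these, so there are no further candidate keys.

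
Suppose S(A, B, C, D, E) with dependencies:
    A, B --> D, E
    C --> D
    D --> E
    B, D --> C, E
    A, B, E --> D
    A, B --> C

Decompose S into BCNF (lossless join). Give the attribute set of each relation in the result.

{A, B, C}; {C, D}; {D, E}

Candidate key of the original relation: {A, B}.
In {A, B, C, D, E}, {C} is not a superkey ({C}⁺ restricted to this set is {C, D, E}), so split on C --> D, E into {C, D, E} and {A, B, C}.
In {C, D, E}, {D} is not a superkey ({D}⁺ restricted to this set is {D, E}), so split on D --> E into {D, E} and {C, D}.
{D, E} has no BCNF violation.
{C, D} has no BCNF violation.
{A, B, C} has no BCNF violation.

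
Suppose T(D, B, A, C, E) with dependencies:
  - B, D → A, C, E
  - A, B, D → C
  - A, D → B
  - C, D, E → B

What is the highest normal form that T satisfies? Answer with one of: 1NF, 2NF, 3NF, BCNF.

Candidate keys: {A, D}, {B, D}, {C, D, E}. Prime attributes: {A, B, C, D, E}.
Each dependency's left side is a superkey — BCNF holds.

BCNF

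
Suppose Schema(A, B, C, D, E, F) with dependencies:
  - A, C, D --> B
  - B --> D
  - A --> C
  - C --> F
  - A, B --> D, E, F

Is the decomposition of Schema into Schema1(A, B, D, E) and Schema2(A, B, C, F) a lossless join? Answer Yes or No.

Yes

Common attributes: {A, B}; their closure is {A, B, C, D, E, F}.
Since Schema1 ⊆ {A, B, C, D, E, F}, the intersection is a superkey of Schema1; the decomposition is lossless.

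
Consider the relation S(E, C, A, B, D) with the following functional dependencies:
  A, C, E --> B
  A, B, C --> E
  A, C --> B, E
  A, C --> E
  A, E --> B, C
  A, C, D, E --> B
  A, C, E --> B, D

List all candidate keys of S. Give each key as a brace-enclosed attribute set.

Attributes never on any right-hand side: {A} — every candidate key must contain it.
Closure of {A, C} is {A, B, C, D, E}, the whole schema; {A, C} is a candidate key.
Closure of {A, E} is {A, B, C, D, E}, the whole schema; {A, E} is a candidate key.
Any other superkey properly contains one of these, so there are no further candidate keys.

{A, C}, {A, E}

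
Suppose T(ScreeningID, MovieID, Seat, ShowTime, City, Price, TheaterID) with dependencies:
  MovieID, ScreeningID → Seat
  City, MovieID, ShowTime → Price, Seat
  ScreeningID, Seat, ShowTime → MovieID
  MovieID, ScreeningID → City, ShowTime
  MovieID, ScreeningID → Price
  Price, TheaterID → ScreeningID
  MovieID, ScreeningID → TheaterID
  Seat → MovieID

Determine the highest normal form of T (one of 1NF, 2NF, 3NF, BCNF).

3NF

Candidate keys: {City, MovieID, ShowTime, TheaterID}, {City, Seat, ShowTime, TheaterID}, {MovieID, Price, TheaterID}, {MovieID, ScreeningID}, {Price, Seat, TheaterID}, {ScreeningID, Seat}. Prime attributes: {City, MovieID, Price, ScreeningID, Seat, ShowTime, TheaterID}.
For City, MovieID, ShowTime → Price, Seat we have {City, MovieID, ShowTime}⁺ = {City, MovieID, Price, Seat, ShowTime}; {City, MovieID, ShowTime} is not a superkey, so BCNF fails.
Since {Price, Seat} ⊆ prime attributes and every other non-superkey FD also has a prime right side, the schema is in 3NF.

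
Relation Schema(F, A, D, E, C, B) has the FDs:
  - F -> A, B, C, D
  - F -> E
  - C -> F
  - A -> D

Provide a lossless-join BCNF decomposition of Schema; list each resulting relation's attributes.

Candidate keys of the original relation: {C}, {F}.
Within {A, B, C, D, E, F}: {A}⁺ ∩ {A, B, C, D, E, F} = {A, D}, not the whole set, so A -> D violates BCNF; decompose into {A, D} and {A, B, C, E, F}.
{A, D} is in BCNF.
{A, B, C, E, F} is in BCNF.

{A, B, C, E, F}; {A, D}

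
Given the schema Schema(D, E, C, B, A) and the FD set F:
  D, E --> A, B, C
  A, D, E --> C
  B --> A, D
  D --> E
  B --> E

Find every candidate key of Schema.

{B} is a candidate key since {B}⁺ = {A, B, C, D, E} covers every attribute.
{D} is a candidate key since {D}⁺ = {A, B, C, D, E} covers every attribute.
These are minimal and exhaustive — every other superkey contains one of them.

{B}, {D}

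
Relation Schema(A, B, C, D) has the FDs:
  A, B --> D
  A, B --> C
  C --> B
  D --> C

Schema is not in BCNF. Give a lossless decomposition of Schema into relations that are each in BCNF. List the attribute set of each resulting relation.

{A, D}; {B, C}; {C, D}

Candidate keys of the original relation: {A, B}, {A, C}, {A, D}.
{A, B, C, D}: {C} determines {B, C} here but is not a superkey — split on C --> B, giving {B, C} and {A, C, D}.
{B, C} has no BCNF violation.
{A, C, D}: {D} determines {C, D} here but is not a superkey — split on D --> C, giving {C, D} and {A, D}.
{C, D} has no BCNF violation.
{A, D} has no BCNF violation.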